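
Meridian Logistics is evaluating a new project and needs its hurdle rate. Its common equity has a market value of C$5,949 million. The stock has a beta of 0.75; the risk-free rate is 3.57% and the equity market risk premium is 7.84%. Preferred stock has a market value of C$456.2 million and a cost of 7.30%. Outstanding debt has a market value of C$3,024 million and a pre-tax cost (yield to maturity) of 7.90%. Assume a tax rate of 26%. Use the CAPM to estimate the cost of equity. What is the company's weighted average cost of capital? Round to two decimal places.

8.19%

Cost of equity via CAPM: Re = 3.57% + 0.75 × 7.84% = 9.4500%.
Total capital V = 5949 + 456.2 + 3024 = 9429.2.
Equity: weight = 5949/9429.2 = 0.6309; cost = 9.45%.
Preferred: weight = 456.2/9429.2 = 0.0484; cost = 7.3%.
Debt: weight = 3024/9429.2 = 0.3207; after-tax cost = 7.9% × (1 − 26%) = 5.8460%.
WACC = 0.6309 × 9.4500% + 0.0484 × 7.3000% + 0.3207 × 5.8460% = 8.1902%.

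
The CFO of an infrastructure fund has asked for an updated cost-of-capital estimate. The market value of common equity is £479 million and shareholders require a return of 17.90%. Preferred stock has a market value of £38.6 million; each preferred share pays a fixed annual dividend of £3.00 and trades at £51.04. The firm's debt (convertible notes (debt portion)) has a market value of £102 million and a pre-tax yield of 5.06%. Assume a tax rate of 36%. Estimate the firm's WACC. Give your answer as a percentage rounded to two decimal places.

14.74%

Cost of preferred: Rp = 3.0 / 51.04 = 5.8777%.
Total capital V = 479 + 38.6 + 102 = 619.6.
Equity: weight = 479/619.6 = 0.7731; cost = 17.9%.
Preferred: weight = 38.6/619.6 = 0.0623; cost = 5.8777%.
Convertible notes (debt portion): weight = 102/619.6 = 0.1646; after-tax cost = 5.06% × (1 − 36%) = 3.2384%.
WACC = 0.7731 × 17.9000% + 0.0623 × 5.8777% + 0.1646 × 3.2384% = 14.7374%.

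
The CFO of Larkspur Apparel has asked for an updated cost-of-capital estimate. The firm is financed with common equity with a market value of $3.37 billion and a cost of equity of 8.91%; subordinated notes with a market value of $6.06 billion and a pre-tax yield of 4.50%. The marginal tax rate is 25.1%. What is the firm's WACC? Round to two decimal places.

5.35%

Total capital V = 3.37 + 6.06 = 9.43.
Equity: weight = 3.37/9.43 = 0.3574; cost = 8.91%.
Subordinated notes: weight = 6.06/9.43 = 0.6426; after-tax cost = 4.5% × (1 − 25.1%) = 3.3705%.
WACC = 0.3574 × 8.9100% + 0.6426 × 3.3705% = 5.3502%.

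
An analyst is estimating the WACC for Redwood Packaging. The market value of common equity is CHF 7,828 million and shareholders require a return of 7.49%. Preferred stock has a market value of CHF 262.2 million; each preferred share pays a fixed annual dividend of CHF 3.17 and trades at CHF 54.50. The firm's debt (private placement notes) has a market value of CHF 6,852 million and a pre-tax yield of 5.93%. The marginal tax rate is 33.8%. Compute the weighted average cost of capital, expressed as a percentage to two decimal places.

5.83%

Cost of preferred: Rp = 3.17 / 54.5 = 5.8165%.
Total capital V = 7828 + 262.2 + 6852 = 14942.2.
Equity: weight = 7828/14942.2 = 0.5239; cost = 7.49%.
Preferred: weight = 262.2/14942.2 = 0.0175; cost = 5.8165%.
Private placement notes: weight = 6852/14942.2 = 0.4586; after-tax cost = 5.93% × (1 − 33.8%) = 3.9257%.
WACC = 0.5239 × 7.4900% + 0.0175 × 5.8165% + 0.4586 × 3.9257% = 5.8261%.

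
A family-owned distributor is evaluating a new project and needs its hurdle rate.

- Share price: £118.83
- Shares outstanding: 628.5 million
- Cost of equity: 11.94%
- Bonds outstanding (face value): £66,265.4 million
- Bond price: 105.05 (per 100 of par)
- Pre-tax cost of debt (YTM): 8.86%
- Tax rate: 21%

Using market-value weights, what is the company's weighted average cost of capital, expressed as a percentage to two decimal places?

9.56%

Market value of equity E = 118.83 × 628.5m = 74684.655m. Market value of debt D = 66265.4m × 105.05/100 = 69611.8027m.
Total capital V = 74684.655 + 69611.8027 = 144296.4577.
Equity: weight = 74684.655/144296.4577 = 0.5176; cost = 11.94%.
Bonds outstanding: weight = 69611.8027/144296.4577 = 0.4824; after-tax cost = 8.86% × (1 − 21%) = 6.9994%.
WACC = 0.5176 × 11.9400% + 0.4824 × 6.9994% = 9.5565%.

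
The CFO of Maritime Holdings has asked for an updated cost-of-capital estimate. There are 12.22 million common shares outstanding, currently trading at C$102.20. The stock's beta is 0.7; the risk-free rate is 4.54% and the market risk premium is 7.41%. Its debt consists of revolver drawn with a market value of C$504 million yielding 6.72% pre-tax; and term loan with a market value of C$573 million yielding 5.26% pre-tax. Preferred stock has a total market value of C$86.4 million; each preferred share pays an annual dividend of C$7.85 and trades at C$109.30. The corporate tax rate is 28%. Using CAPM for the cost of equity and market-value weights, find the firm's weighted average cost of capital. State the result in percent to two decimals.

Cost of equity via CAPM: Re = 4.54% + 0.7 × 7.41% = 9.7270%.
Cost of preferred: Rp = 7.85 / 109.3 = 7.1821%.
Market value of equity E = 102.2 × 12.22m = 1248.884m.
Total capital V = 1248.884 + 86.4 + 504 + 573 = 2412.284.
Equity: weight = 1248.884/2412.284 = 0.5177; cost = 9.727%.
Preferred: weight = 86.4/2412.284 = 0.0358; cost = 7.1821%.
Revolver drawn: weight = 504/2412.284 = 0.2089; after-tax cost = 6.72% × (1 − 28%) = 4.8384%.
Term loan: weight = 573/2412.284 = 0.2375; after-tax cost = 5.26% × (1 − 28%) = 3.7872%.
WACC = 0.5177 × 9.7270% + 0.0358 × 7.1821% + 0.2089 × 4.8384% + 0.2375 × 3.7872% = 7.2036%.

7.20%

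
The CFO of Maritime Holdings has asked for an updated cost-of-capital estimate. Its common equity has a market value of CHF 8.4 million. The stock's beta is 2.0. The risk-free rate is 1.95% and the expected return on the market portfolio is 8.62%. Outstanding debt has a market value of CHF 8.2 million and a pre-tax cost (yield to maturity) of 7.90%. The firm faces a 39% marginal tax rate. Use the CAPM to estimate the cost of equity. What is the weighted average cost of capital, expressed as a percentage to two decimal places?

Market risk premium = 8.62% − 1.95% = 6.67%.
Cost of equity via CAPM: Re = 1.95% + 2.0 × 6.67% = 15.2900%.
Total capital V = 8.4 + 8.2 = 16.6.
Equity: weight = 8.4/16.6 = 0.5060; cost = 15.29%.
Debt: weight = 8.2/16.6 = 0.4940; after-tax cost = 7.9% × (1 − 39%) = 4.8190%.
WACC = 0.5060 × 15.2900% + 0.4940 × 4.8190% = 10.1176%.

10.12%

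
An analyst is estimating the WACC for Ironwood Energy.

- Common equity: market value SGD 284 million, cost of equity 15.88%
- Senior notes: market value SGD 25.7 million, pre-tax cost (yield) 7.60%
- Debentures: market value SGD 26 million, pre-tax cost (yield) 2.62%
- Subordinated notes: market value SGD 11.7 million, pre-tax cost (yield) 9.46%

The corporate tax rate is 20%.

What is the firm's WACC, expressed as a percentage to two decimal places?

Total capital V = 284 + 25.7 + 26 + 11.7 = 347.4.
Equity: weight = 284/347.4 = 0.8175; cost = 15.88%.
Senior notes: weight = 25.7/347.4 = 0.0740; after-tax cost = 7.6% × (1 − 20%) = 6.0800%.
Debentures: weight = 26/347.4 = 0.0748; after-tax cost = 2.62% × (1 − 20%) = 2.0960%.
Subordinated notes: weight = 11.7/347.4 = 0.0337; after-tax cost = 9.46% × (1 − 20%) = 7.5680%.
WACC = 0.8175 × 15.8800% + 0.0740 × 6.0800% + 0.0748 × 2.0960% + 0.0337 × 7.5680% = 13.8435%.

13.84%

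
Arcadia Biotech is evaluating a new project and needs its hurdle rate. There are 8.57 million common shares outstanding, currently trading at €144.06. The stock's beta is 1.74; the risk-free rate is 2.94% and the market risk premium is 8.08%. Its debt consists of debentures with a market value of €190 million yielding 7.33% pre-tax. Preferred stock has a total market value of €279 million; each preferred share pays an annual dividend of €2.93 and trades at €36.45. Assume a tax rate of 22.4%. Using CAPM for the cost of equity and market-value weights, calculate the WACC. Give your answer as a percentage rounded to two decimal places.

Cost of equity via CAPM: Re = 2.94% + 1.74 × 8.08% = 16.9992%.
Cost of preferred: Rp = 2.93 / 36.45 = 8.0384%.
Market value of equity E = 144.06 × 8.57m = 1234.5942m.
Total capital V = 1234.5942 + 279 + 190 = 1703.5942.
Equity: weight = 1234.5942/1703.5942 = 0.7247; cost = 16.9992%.
Preferred: weight = 279/1703.5942 = 0.1638; cost = 8.0384%.
Debentures: weight = 190/1703.5942 = 0.1115; after-tax cost = 7.33% × (1 − 22.4%) = 5.6881%.
WACC = 0.7247 × 16.9992% + 0.1638 × 8.0384% + 0.1115 × 5.6881% = 14.2702%.

14.27%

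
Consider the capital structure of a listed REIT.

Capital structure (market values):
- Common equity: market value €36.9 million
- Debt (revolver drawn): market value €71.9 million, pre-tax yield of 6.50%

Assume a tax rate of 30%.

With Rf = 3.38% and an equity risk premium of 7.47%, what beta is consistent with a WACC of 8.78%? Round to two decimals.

1.83

Total capital V = 36.9 + 71.9 = 108.8.
Equity weight = 36.9/108.8 = 0.3392.
Revolver drawn weight = 71.9/108.8 = 0.6608.
Debt contribution = 0.6608 × 6.5% × (1 − 30%) = 3.0068%.
Required equity contribution = 8.78% − 3.0068% = 5.7732%  ⇒  Re = 17.0222%.
CAPM: 17.0222% = 3.38% + β × 7.47%  ⇒  β = 1.8263.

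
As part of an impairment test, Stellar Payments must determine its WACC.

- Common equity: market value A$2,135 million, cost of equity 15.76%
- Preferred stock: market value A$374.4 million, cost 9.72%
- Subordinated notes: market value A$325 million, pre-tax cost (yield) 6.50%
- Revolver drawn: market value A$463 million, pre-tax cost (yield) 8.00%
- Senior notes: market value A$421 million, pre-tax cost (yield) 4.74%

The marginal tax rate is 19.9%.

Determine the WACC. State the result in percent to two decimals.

Total capital V = 2135 + 374.4 + 325 + 463 + 421 = 3718.4.
Equity: weight = 2135/3718.4 = 0.5742; cost = 15.76%.
Preferred: weight = 374.4/3718.4 = 0.1007; cost = 9.72%.
Subordinated notes: weight = 325/3718.4 = 0.0874; after-tax cost = 6.5% × (1 − 19.9%) = 5.2065%.
Revolver drawn: weight = 463/3718.4 = 0.1245; after-tax cost = 8% × (1 − 19.9%) = 6.4080%.
Senior notes: weight = 421/3718.4 = 0.1132; after-tax cost = 4.74% × (1 − 19.9%) = 3.7967%.
WACC = 0.5742 × 15.7600% + 0.1007 × 9.7200% + 0.0874 × 5.2065% + 0.1245 × 6.4080% + 0.1132 × 3.7967% = 11.7105%.

11.71%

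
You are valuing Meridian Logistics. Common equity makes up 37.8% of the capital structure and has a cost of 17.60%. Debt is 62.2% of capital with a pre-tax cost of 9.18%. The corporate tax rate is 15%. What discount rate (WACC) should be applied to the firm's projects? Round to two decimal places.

11.51%

After-tax cost of debt = 9.18% × (1 − 15%) = 7.8030%.
WACC = 0.378 × 17.6000% + 0.622 × 7.8030% = 11.5063%.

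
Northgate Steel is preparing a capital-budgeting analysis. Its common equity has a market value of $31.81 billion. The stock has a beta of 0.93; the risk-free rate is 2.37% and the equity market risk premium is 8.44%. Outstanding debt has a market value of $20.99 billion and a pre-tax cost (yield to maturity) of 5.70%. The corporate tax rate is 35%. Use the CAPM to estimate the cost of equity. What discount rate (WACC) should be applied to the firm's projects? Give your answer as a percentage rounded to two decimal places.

Cost of equity via CAPM: Re = 2.37% + 0.93 × 8.44% = 10.2192%.
Total capital V = 31.81 + 20.99 = 52.8.
Equity: weight = 31.81/52.8 = 0.6025; cost = 10.2192%.
Debt: weight = 20.99/52.8 = 0.3975; after-tax cost = 5.7% × (1 − 35%) = 3.7050%.
WACC = 0.6025 × 10.2192% + 0.3975 × 3.7050% = 7.6296%.

7.63%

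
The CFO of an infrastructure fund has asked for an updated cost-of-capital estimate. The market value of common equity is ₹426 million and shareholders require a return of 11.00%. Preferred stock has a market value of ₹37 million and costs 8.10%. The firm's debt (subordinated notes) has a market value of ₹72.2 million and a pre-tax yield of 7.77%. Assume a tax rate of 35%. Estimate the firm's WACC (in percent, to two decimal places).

10.00%

Total capital V = 426 + 37 + 72.2 = 535.2.
Equity: weight = 426/535.2 = 0.7960; cost = 11%.
Preferred: weight = 37/535.2 = 0.0691; cost = 8.1%.
Subordinated notes: weight = 72.2/535.2 = 0.1349; after-tax cost = 7.77% × (1 − 35%) = 5.0505%.
WACC = 0.7960 × 11.0000% + 0.0691 × 8.1000% + 0.1349 × 5.0505% = 9.9969%.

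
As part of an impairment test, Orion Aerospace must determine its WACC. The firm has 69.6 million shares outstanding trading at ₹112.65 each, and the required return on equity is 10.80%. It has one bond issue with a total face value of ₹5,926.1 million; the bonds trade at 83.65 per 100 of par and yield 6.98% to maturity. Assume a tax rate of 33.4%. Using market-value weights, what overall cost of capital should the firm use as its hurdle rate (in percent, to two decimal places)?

8.42%

Market value of equity E = 112.65 × 69.6m = 7840.44m. Market value of debt D = 5926.1m × 83.65/100 = 4957.18265m.
Total capital V = 7840.44 + 4957.18265 = 12797.62265.
Equity: weight = 7840.44/12797.62265 = 0.6126; cost = 10.8%.
Bonds outstanding: weight = 4957.18265/12797.62265 = 0.3874; after-tax cost = 6.98% × (1 − 33.4%) = 4.6487%.
WACC = 0.6126 × 10.8000% + 0.3874 × 4.6487% = 8.4173%.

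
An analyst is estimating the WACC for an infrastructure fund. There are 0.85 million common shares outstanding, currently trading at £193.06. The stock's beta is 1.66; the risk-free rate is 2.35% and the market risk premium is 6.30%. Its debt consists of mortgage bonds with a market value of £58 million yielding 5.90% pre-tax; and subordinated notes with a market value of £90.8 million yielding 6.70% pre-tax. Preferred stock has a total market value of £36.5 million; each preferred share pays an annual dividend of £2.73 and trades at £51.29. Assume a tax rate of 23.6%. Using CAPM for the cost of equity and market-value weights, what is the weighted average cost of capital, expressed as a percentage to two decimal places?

Cost of equity via CAPM: Re = 2.35% + 1.66 × 6.3% = 12.8080%.
Cost of preferred: Rp = 2.73 / 51.29 = 5.3227%.
Market value of equity E = 193.06 × 0.85m = 164.101m.
Total capital V = 164.101 + 36.5 + 58 + 90.8 = 349.401.
Equity: weight = 164.101/349.401 = 0.4697; cost = 12.808%.
Preferred: weight = 36.5/349.401 = 0.1045; cost = 5.3227%.
Mortgage bonds: weight = 58/349.401 = 0.1660; after-tax cost = 5.9% × (1 − 23.6%) = 4.5076%.
Subordinated notes: weight = 90.8/349.401 = 0.2599; after-tax cost = 6.7% × (1 − 23.6%) = 5.1188%.
WACC = 0.4697 × 12.8080% + 0.1045 × 5.3227% + 0.1660 × 4.5076% + 0.2599 × 5.1188% = 8.6500%.

8.65%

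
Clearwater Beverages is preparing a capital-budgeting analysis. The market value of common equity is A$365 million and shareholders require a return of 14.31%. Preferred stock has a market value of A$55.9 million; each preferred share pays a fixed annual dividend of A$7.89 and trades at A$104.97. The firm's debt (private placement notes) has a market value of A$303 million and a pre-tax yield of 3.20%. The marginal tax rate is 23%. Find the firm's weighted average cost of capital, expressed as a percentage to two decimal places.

Cost of preferred: Rp = 7.89 / 104.97 = 7.5164%.
Total capital V = 365 + 55.9 + 303 = 723.9.
Equity: weight = 365/723.9 = 0.5042; cost = 14.31%.
Preferred: weight = 55.9/723.9 = 0.0772; cost = 7.5164%.
Private placement notes: weight = 303/723.9 = 0.4186; after-tax cost = 3.2% × (1 − 23%) = 2.4640%.
WACC = 0.5042 × 14.3100% + 0.0772 × 7.5164% + 0.4186 × 2.4640% = 8.8271%.

8.83%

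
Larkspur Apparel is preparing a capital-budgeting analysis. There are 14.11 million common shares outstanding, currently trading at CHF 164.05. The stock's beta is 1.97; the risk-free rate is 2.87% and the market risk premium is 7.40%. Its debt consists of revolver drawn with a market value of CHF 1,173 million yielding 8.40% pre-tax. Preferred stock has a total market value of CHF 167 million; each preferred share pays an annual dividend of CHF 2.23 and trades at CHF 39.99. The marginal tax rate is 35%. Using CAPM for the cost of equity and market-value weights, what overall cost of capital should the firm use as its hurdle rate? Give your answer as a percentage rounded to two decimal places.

13.06%

Cost of equity via CAPM: Re = 2.87% + 1.97 × 7.4% = 17.4480%.
Cost of preferred: Rp = 2.23 / 39.99 = 5.5764%.
Market value of equity E = 164.05 × 14.11m = 2314.7455m.
Total capital V = 2314.7455 + 167 + 1173 = 3654.7455.
Equity: weight = 2314.7455/3654.7455 = 0.6334; cost = 17.448%.
Preferred: weight = 167/3654.7455 = 0.0457; cost = 5.5764%.
Revolver drawn: weight = 1173/3654.7455 = 0.3210; after-tax cost = 8.4% × (1 − 35%) = 5.4600%.
WACC = 0.6334 × 17.4480% + 0.0457 × 5.5764% + 0.3210 × 5.4600% = 13.0580%.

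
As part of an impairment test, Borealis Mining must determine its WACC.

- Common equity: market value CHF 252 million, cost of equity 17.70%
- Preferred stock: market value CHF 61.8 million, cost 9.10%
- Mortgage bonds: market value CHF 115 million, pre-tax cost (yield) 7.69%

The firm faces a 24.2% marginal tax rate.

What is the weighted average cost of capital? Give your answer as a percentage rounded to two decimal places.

Total capital V = 252 + 61.8 + 115 = 428.8.
Equity: weight = 252/428.8 = 0.5877; cost = 17.7%.
Preferred: weight = 61.8/428.8 = 0.1441; cost = 9.1%.
Mortgage bonds: weight = 115/428.8 = 0.2682; after-tax cost = 7.69% × (1 − 24.2%) = 5.8290%.
WACC = 0.5877 × 17.7000% + 0.1441 × 9.1000% + 0.2682 × 5.8290% = 13.2769%.

13.28%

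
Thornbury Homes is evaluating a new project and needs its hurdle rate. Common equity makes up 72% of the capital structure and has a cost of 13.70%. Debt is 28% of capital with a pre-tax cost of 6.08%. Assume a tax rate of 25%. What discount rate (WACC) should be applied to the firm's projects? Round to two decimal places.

After-tax cost of debt = 6.08% × (1 − 25%) = 4.5600%.
WACC = 0.720 × 13.7000% + 0.280 × 4.5600% = 11.1408%.

11.14%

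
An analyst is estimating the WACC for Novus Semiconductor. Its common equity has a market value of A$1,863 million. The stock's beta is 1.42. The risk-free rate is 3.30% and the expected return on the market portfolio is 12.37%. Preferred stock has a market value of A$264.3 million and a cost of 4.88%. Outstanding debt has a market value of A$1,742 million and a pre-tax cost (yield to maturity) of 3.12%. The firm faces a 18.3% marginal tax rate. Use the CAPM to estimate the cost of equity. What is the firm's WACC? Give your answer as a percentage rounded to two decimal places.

9.27%

Market risk premium = 12.37% − 3.3% = 9.07%.
Cost of equity via CAPM: Re = 3.3% + 1.42 × 9.07% = 16.1794%.
Total capital V = 1863 + 264.3 + 1742 = 3869.3.
Equity: weight = 1863/3869.3 = 0.4815; cost = 16.1794%.
Preferred: weight = 264.3/3869.3 = 0.0683; cost = 4.88%.
Debt: weight = 1742/3869.3 = 0.4502; after-tax cost = 3.12% × (1 − 18.3%) = 2.5490%.
WACC = 0.4815 × 16.1794% + 0.0683 × 4.8800% + 0.4502 × 2.5490% = 9.2710%.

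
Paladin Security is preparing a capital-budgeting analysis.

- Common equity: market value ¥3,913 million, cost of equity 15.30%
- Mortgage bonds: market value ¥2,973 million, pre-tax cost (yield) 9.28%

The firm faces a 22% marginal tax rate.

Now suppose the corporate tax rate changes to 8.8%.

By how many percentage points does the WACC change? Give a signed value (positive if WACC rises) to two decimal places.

+0.53 pp

Current WACC:
Total capital V = 3913 + 2973 = 6886.
Equity: weight = 3913/6886 = 0.5683; cost = 15.3%.
Mortgage bonds: weight = 2973/6886 = 0.4317; after-tax cost = 9.28% × (1 − 22%) = 7.2384%.
WACC = 0.5683 × 15.3000% + 0.4317 × 7.2384% = 11.8194%.
After the change:
Total capital V = 3913 + 2973 = 6886.
Equity: weight = 3913/6886 = 0.5683; cost = 15.3%.
Mortgage bonds: weight = 2973/6886 = 0.4317; after-tax cost = 9.28% × (1 − 8.8%) = 8.4634%.
WACC = 0.5683 × 15.3000% + 0.4317 × 8.4634% = 12.3483%.
Change in WACC = 12.3483% − 11.8194% = 0.5289 pp.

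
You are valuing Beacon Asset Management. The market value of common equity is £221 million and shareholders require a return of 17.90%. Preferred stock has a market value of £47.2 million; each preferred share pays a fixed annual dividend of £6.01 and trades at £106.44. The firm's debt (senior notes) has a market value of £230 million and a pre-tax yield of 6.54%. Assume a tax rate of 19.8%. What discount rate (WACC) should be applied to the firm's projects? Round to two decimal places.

Cost of preferred: Rp = 6.01 / 106.44 = 5.6464%.
Total capital V = 221 + 47.2 + 230 = 498.2.
Equity: weight = 221/498.2 = 0.4436; cost = 17.9%.
Preferred: weight = 47.2/498.2 = 0.0947; cost = 5.6464%.
Senior notes: weight = 230/498.2 = 0.4617; after-tax cost = 6.54% × (1 − 19.8%) = 5.2451%.
WACC = 0.4436 × 17.9000% + 0.0947 × 5.6464% + 0.4617 × 5.2451% = 10.8968%.

10.90%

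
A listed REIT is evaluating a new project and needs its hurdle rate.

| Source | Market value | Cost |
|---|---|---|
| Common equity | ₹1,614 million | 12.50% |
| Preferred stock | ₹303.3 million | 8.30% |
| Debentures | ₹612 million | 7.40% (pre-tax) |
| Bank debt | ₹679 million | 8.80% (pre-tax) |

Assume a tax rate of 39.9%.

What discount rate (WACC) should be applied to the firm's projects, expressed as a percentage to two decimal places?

9.04%

Total capital V = 1614 + 303.3 + 612 + 679 = 3208.3.
Equity: weight = 1614/3208.3 = 0.5031; cost = 12.5%.
Preferred: weight = 303.3/3208.3 = 0.0945; cost = 8.3%.
Debentures: weight = 612/3208.3 = 0.1908; after-tax cost = 7.4% × (1 − 39.9%) = 4.4474%.
Bank debt: weight = 679/3208.3 = 0.2116; after-tax cost = 8.8% × (1 − 39.9%) = 5.2888%.
WACC = 0.5031 × 12.5000% + 0.0945 × 8.3000% + 0.1908 × 4.4474% + 0.2116 × 5.2888% = 9.0407%.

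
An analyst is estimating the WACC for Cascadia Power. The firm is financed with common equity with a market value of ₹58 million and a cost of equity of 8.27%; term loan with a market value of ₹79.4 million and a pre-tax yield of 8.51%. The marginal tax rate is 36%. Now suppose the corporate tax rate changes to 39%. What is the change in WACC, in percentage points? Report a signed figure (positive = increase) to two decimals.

Current WACC:
Total capital V = 58 + 79.4 = 137.4.
Equity: weight = 58/137.4 = 0.4221; cost = 8.27%.
Term loan: weight = 79.4/137.4 = 0.5779; after-tax cost = 8.51% × (1 − 36%) = 5.4464%.
WACC = 0.4221 × 8.2700% + 0.5779 × 5.4464% = 6.6383%.
After the change:
Total capital V = 58 + 79.4 = 137.4.
Equity: weight = 58/137.4 = 0.4221; cost = 8.27%.
Term loan: weight = 79.4/137.4 = 0.5779; after-tax cost = 8.51% × (1 − 39%) = 5.1911%.
WACC = 0.4221 × 8.2700% + 0.5779 × 5.1911% = 6.4908%.
Change in WACC = 6.4908% − 6.6383% = -0.1475 pp.

-0.15 pp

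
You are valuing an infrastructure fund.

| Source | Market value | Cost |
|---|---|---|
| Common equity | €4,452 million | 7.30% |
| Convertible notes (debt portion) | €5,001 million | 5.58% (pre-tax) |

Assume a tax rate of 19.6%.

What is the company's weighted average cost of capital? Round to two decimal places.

5.81%

Total capital V = 4452 + 5001 = 9453.
Equity: weight = 4452/9453 = 0.4710; cost = 7.3%.
Convertible notes (debt portion): weight = 5001/9453 = 0.5290; after-tax cost = 5.58% × (1 − 19.6%) = 4.4863%.
WACC = 0.4710 × 7.3000% + 0.5290 × 4.4863% = 5.8115%.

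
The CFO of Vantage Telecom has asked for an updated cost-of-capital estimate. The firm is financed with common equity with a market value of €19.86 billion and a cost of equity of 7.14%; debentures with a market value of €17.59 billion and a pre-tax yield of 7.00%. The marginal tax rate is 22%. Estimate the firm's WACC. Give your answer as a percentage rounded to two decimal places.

Total capital V = 19.86 + 17.59 = 37.45.
Equity: weight = 19.86/37.45 = 0.5303; cost = 7.14%.
Debentures: weight = 17.59/37.45 = 0.4697; after-tax cost = 7% × (1 − 22%) = 5.4600%.
WACC = 0.5303 × 7.1400% + 0.4697 × 5.4600% = 6.3509%.

6.35%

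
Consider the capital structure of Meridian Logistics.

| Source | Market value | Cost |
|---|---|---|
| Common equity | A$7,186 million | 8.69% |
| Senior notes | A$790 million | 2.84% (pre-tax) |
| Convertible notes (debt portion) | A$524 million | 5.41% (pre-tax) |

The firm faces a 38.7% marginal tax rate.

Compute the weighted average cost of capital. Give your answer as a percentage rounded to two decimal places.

Total capital V = 7186 + 790 + 524 = 8500.
Equity: weight = 7186/8500 = 0.8454; cost = 8.69%.
Senior notes: weight = 790/8500 = 0.0929; after-tax cost = 2.84% × (1 − 38.7%) = 1.7409%.
Convertible notes (debt portion): weight = 524/8500 = 0.0616; after-tax cost = 5.41% × (1 − 38.7%) = 3.3163%.
WACC = 0.8454 × 8.6900% + 0.0929 × 1.7409% + 0.0616 × 3.3163% = 7.7129%.

7.71%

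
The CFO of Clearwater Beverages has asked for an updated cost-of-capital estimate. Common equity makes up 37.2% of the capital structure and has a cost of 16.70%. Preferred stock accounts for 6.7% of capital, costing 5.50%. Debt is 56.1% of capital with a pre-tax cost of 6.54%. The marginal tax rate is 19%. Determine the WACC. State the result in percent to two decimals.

9.55%

After-tax cost of debt = 6.54% × (1 − 19%) = 5.2974%.
WACC = 0.372 × 16.7000% + 0.067 × 5.5000% + 0.561 × 5.2974% = 9.5527%.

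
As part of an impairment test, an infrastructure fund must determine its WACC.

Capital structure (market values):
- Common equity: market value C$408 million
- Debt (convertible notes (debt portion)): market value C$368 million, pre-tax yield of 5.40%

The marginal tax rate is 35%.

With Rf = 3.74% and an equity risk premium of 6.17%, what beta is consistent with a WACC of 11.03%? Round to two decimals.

2.28

Total capital V = 408 + 368 = 776.
Equity weight = 408/776 = 0.5258.
Convertible notes (debt portion) weight = 368/776 = 0.4742.
Debt contribution = 0.4742 × 5.4% × (1 − 35%) = 1.6645%.
Required equity contribution = 11.03% − 1.6645% = 9.3655%  ⇒  Re = 17.8127%.
CAPM: 17.8127% = 3.74% + β × 6.17%  ⇒  β = 2.2808.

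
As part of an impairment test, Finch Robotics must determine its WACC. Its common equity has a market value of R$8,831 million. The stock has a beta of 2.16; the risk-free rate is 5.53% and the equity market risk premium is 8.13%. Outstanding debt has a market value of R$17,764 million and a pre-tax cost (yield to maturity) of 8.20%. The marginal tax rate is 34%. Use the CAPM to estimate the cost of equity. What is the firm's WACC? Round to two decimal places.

11.28%

Cost of equity via CAPM: Re = 5.53% + 2.16 × 8.13% = 23.0908%.
Total capital V = 8831 + 17764 = 26595.
Equity: weight = 8831/26595 = 0.3321; cost = 23.0908%.
Debt: weight = 17764/26595 = 0.6679; after-tax cost = 8.2% × (1 − 34%) = 5.4120%.
WACC = 0.3321 × 23.0908% + 0.6679 × 5.4120% = 11.2823%.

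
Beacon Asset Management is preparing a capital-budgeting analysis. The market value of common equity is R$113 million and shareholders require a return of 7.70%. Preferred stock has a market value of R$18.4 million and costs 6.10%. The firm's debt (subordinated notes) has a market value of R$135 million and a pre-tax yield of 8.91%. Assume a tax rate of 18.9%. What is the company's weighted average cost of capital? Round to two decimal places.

7.35%

Total capital V = 113 + 18.4 + 135 = 266.4.
Equity: weight = 113/266.4 = 0.4242; cost = 7.7%.
Preferred: weight = 18.4/266.4 = 0.0691; cost = 6.1%.
Subordinated notes: weight = 135/266.4 = 0.5068; after-tax cost = 8.91% × (1 − 18.9%) = 7.2260%.
WACC = 0.4242 × 7.7000% + 0.0691 × 6.1000% + 0.5068 × 7.2260% = 7.3493%.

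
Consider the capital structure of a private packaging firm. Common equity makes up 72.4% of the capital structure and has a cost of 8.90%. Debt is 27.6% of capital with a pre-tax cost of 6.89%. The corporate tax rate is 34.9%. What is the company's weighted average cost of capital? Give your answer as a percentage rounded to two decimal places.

After-tax cost of debt = 6.89% × (1 − 34.9%) = 4.4854%.
WACC = 0.724 × 8.9000% + 0.276 × 4.4854% = 7.6816%.

7.68%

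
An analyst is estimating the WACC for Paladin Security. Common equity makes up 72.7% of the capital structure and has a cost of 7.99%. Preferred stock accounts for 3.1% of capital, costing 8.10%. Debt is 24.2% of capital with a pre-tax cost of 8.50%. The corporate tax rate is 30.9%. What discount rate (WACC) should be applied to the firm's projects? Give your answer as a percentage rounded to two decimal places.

7.48%

After-tax cost of debt = 8.5% × (1 − 30.9%) = 5.8735%.
WACC = 0.727 × 7.9900% + 0.031 × 8.1000% + 0.242 × 5.8735% = 7.4812%.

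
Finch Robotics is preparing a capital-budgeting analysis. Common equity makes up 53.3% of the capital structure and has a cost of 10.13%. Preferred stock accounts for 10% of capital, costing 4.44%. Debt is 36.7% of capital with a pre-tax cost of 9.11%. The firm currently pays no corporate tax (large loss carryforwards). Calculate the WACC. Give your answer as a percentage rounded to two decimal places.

9.19%

After-tax cost of debt = 9.11% × (1 − 0%) = 9.1100%.
WACC = 0.533 × 10.1300% + 0.100 × 4.4400% + 0.367 × 9.1100% = 9.1867%.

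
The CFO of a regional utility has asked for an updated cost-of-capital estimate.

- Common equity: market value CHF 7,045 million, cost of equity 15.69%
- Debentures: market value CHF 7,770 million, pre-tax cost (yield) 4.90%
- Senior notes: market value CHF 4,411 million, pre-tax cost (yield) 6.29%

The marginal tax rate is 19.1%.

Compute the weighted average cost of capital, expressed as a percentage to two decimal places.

8.52%

Total capital V = 7045 + 7770 + 4411 = 19226.
Equity: weight = 7045/19226 = 0.3664; cost = 15.69%.
Debentures: weight = 7770/19226 = 0.4041; after-tax cost = 4.9% × (1 − 19.1%) = 3.9641%.
Senior notes: weight = 4411/19226 = 0.2294; after-tax cost = 6.29% × (1 − 19.1%) = 5.0886%.
WACC = 0.3664 × 15.6900% + 0.4041 × 3.9641% + 0.2294 × 5.0886% = 8.5188%.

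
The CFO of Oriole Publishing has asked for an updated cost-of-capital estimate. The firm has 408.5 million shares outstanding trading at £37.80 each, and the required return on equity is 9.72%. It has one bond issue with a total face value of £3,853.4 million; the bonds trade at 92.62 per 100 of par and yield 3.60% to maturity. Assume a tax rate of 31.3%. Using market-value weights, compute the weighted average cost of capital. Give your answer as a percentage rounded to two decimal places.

Market value of equity E = 37.8 × 408.5m = 15441.3m. Market value of debt D = 3853.4m × 92.62/100 = 3569.01908m.
Total capital V = 15441.3 + 3569.01908 = 19010.31908.
Equity: weight = 15441.3/19010.31908 = 0.8123; cost = 9.72%.
Bonds outstanding: weight = 3569.01908/19010.31908 = 0.1877; after-tax cost = 3.6% × (1 − 31.3%) = 2.4732%.
WACC = 0.8123 × 9.7200% + 0.1877 × 2.4732% = 8.3595%.

8.36%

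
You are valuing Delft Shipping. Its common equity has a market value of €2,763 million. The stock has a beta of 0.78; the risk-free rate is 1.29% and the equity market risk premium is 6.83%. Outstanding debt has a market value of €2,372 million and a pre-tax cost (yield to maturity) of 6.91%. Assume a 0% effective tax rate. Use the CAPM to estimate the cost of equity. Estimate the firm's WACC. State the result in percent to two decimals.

Cost of equity via CAPM: Re = 1.29% + 0.78 × 6.83% = 6.6174%.
Total capital V = 2763 + 2372 = 5135.
Equity: weight = 2763/5135 = 0.5381; cost = 6.6174%.
Debt: weight = 2372/5135 = 0.4619; after-tax cost = 6.91% × (1 − 0%) = 6.9100%.
WACC = 0.5381 × 6.6174% + 0.4619 × 6.9100% = 6.7526%.

6.75%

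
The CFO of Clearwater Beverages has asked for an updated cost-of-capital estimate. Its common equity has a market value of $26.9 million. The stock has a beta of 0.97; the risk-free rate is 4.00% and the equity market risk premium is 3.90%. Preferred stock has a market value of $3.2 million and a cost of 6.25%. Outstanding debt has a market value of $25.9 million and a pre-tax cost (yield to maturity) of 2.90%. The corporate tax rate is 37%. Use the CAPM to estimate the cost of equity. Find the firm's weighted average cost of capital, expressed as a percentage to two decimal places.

Cost of equity via CAPM: Re = 4.0% + 0.97 × 3.9% = 7.7830%.
Total capital V = 26.9 + 3.2 + 25.9 = 56.
Equity: weight = 26.9/56 = 0.4804; cost = 7.783%.
Preferred: weight = 3.2/56 = 0.0571; cost = 6.25%.
Debt: weight = 25.9/56 = 0.4625; after-tax cost = 2.9% × (1 − 37%) = 1.8270%.
WACC = 0.4804 × 7.7830% + 0.0571 × 6.2500% + 0.4625 × 1.8270% = 4.9407%.

4.94%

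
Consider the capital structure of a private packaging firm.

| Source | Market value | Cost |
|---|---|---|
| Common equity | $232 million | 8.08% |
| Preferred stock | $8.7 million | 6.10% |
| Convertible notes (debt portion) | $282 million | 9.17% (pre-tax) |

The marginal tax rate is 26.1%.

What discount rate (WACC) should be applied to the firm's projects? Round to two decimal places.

7.34%

Total capital V = 232 + 8.7 + 282 = 522.7.
Equity: weight = 232/522.7 = 0.4438; cost = 8.08%.
Preferred: weight = 8.7/522.7 = 0.0166; cost = 6.1%.
Convertible notes (debt portion): weight = 282/522.7 = 0.5395; after-tax cost = 9.17% × (1 − 26.1%) = 6.7766%.
WACC = 0.4438 × 8.0800% + 0.0166 × 6.1000% + 0.5395 × 6.7766% = 7.3439%.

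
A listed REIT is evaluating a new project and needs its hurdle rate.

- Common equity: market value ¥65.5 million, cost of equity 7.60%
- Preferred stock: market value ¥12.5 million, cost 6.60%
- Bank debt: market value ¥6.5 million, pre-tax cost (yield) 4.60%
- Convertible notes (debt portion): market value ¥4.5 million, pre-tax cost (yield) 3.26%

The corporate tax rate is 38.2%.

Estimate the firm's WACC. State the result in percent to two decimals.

6.83%

Total capital V = 65.5 + 12.5 + 6.5 + 4.5 = 89.
Equity: weight = 65.5/89 = 0.7360; cost = 7.6%.
Preferred: weight = 12.5/89 = 0.1404; cost = 6.6%.
Bank debt: weight = 6.5/89 = 0.0730; after-tax cost = 4.6% × (1 − 38.2%) = 2.8428%.
Convertible notes (debt portion): weight = 4.5/89 = 0.0506; after-tax cost = 3.26% × (1 − 38.2%) = 2.0147%.
WACC = 0.7360 × 7.6000% + 0.1404 × 6.6000% + 0.0730 × 2.8428% + 0.0506 × 2.0147% = 6.8297%.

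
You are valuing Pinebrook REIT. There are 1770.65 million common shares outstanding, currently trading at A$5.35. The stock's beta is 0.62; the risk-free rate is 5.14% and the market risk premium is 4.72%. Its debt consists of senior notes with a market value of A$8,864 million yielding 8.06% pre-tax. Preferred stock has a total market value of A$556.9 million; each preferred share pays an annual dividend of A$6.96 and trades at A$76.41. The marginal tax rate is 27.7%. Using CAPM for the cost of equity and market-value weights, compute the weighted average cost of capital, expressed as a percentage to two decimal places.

Cost of equity via CAPM: Re = 5.14% + 0.62 × 4.72% = 8.0664%.
Cost of preferred: Rp = 6.96 / 76.41 = 9.1088%.
Market value of equity E = 5.35 × 1770.65m = 9472.9775m.
Total capital V = 9472.9775 + 556.9 + 8864 = 18893.8775.
Equity: weight = 9472.9775/18893.8775 = 0.5014; cost = 8.0664%.
Preferred: weight = 556.9/18893.8775 = 0.0295; cost = 9.1088%.
Senior notes: weight = 8864/18893.8775 = 0.4691; after-tax cost = 8.06% × (1 − 27.7%) = 5.8274%.
WACC = 0.5014 × 8.0664% + 0.0295 × 9.1088% + 0.4691 × 5.8274% = 7.0467%.

7.05%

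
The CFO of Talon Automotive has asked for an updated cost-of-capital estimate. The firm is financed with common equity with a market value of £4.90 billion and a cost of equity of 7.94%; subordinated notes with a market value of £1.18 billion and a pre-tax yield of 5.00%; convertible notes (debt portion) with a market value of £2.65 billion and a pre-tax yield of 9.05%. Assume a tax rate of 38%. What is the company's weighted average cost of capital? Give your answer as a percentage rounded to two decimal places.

6.58%

Total capital V = 4.9 + 1.18 + 2.65 = 8.73.
Equity: weight = 4.9/8.73 = 0.5613; cost = 7.94%.
Subordinated notes: weight = 1.18/8.73 = 0.1352; after-tax cost = 5% × (1 − 38%) = 3.1000%.
Convertible notes (debt portion): weight = 2.65/8.73 = 0.3036; after-tax cost = 9.05% × (1 − 38%) = 5.6110%.
WACC = 0.5613 × 7.9400% + 0.1352 × 3.1000% + 0.3036 × 5.6110% = 6.5788%.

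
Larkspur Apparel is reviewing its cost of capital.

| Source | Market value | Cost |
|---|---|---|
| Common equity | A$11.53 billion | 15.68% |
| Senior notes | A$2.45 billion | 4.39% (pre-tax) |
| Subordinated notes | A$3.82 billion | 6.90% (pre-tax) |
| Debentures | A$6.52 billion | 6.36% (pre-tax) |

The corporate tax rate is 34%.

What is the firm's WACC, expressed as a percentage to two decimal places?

Total capital V = 11.53 + 2.45 + 3.82 + 6.52 = 24.32.
Equity: weight = 11.53/24.32 = 0.4741; cost = 15.68%.
Senior notes: weight = 2.45/24.32 = 0.1007; after-tax cost = 4.39% × (1 − 34%) = 2.8974%.
Subordinated notes: weight = 3.82/24.32 = 0.1571; after-tax cost = 6.9% × (1 − 34%) = 4.5540%.
Debentures: weight = 6.52/24.32 = 0.2681; after-tax cost = 6.36% × (1 − 34%) = 4.1976%.
WACC = 0.4741 × 15.6800% + 0.1007 × 2.8974% + 0.1571 × 4.5540% + 0.2681 × 4.1976% = 9.5664%.

9.57%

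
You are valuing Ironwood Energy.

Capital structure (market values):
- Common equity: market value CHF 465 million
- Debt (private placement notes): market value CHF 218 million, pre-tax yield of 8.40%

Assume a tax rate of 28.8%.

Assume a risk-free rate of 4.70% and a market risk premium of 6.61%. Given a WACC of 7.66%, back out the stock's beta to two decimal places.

Total capital V = 465 + 218 = 683.
Equity weight = 465/683 = 0.6808.
Private placement notes weight = 218/683 = 0.3192.
Debt contribution = 0.3192 × 8.4% × (1 − 28.8%) = 1.9090%.
Required equity contribution = 7.66% − 1.9090% = 5.7510%  ⇒  Re = 8.4472%.
CAPM: 8.4472% = 4.7% + β × 6.61%  ⇒  β = 0.5669.

0.57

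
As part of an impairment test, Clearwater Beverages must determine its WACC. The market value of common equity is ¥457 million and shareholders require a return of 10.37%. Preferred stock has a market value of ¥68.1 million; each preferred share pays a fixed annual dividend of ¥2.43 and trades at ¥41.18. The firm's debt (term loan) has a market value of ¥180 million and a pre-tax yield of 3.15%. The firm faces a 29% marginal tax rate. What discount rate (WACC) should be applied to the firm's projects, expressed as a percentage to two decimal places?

Cost of preferred: Rp = 2.43 / 41.18 = 5.9009%.
Total capital V = 457 + 68.1 + 180 = 705.1.
Equity: weight = 457/705.1 = 0.6481; cost = 10.37%.
Preferred: weight = 68.1/705.1 = 0.0966; cost = 5.9009%.
Term loan: weight = 180/705.1 = 0.2553; after-tax cost = 3.15% × (1 − 29%) = 2.2365%.
WACC = 0.6481 × 10.3700% + 0.0966 × 5.9009% + 0.2553 × 2.2365% = 7.8620%.

7.86%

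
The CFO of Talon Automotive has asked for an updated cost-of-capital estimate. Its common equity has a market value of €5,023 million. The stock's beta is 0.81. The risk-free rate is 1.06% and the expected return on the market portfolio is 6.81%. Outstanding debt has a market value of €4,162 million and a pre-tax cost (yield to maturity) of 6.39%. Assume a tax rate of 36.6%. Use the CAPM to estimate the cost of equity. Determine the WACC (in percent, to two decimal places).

4.96%

Market risk premium = 6.81% − 1.06% = 5.75%.
Cost of equity via CAPM: Re = 1.06% + 0.81 × 5.75% = 5.7175%.
Total capital V = 5023 + 4162 = 9185.
Equity: weight = 5023/9185 = 0.5469; cost = 5.7175%.
Debt: weight = 4162/9185 = 0.4531; after-tax cost = 6.39% × (1 − 36.6%) = 4.0513%.
WACC = 0.5469 × 5.7175% + 0.4531 × 4.0513% = 4.9625%.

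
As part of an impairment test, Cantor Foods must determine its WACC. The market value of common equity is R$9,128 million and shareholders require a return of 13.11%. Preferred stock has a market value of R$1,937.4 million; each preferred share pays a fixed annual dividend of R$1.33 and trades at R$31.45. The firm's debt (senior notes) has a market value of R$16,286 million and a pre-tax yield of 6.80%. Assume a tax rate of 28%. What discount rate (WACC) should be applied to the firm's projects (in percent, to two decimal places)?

7.59%

Cost of preferred: Rp = 1.33 / 31.45 = 4.2289%.
Total capital V = 9128 + 1937.4 + 16286 = 27351.4.
Equity: weight = 9128/27351.4 = 0.3337; cost = 13.11%.
Preferred: weight = 1937.4/27351.4 = 0.0708; cost = 4.2289%.
Senior notes: weight = 16286/27351.4 = 0.5954; after-tax cost = 6.8% × (1 − 28%) = 4.8960%.
WACC = 0.3337 × 13.1100% + 0.0708 × 4.2289% + 0.5954 × 4.8960% = 7.5900%.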